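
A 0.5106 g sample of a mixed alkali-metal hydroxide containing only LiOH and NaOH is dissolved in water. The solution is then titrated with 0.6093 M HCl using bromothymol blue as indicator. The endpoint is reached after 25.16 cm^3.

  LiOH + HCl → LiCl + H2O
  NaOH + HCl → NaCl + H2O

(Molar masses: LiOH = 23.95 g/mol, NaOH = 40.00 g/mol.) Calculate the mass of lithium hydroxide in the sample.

0.1531 g

n(HCl) = 0.02516 × 0.6093 = 0.01533 mol
Let x = n(LiOH), y = n(NaOH).
Titrant: 1x + 1y = 0.01533;  mass: 23.95x + 40.00y = 0.5106
Solving, x = 6.392 × 10^-3 mol, y = 8.937 × 10^-3 mol
mass of LiOH = 6.392 × 10^-3 × 23.95 = 0.1531 g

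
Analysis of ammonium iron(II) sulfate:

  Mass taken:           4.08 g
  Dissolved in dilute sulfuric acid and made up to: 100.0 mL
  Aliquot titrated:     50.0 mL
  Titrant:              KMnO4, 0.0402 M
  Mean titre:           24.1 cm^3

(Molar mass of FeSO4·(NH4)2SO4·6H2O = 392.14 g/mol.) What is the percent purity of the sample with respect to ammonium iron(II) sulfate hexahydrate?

93.1 %

MnO4^- + 5 Fe^2+ + 8 H^+ → Mn^2+ + 5 Fe^3+ + 4 H2O
n(KMnO4) per titration = 0.0241 × 0.0402 = 9.69 × 10^-4 mol
From the 5:1 ratio, n(FeSO4·(NH4)2SO4·6H2O) in each aliquot = 5/1 × 9.69 × 10^-4 = 4.84 × 10^-3 mol
n(FeSO4·(NH4)2SO4·6H2O) in the whole flask = 4.84 × 10^-3 × 100.0/50.0 = 9.69 × 10^-3 mol
mass of FeSO4·(NH4)2SO4·6H2O = 9.69 × 10^-3 × 392.14 = 3.80 g
% FeSO4·(NH4)2SO4·6H2O = 3.80 / 4.08 × 100 = 93.1 %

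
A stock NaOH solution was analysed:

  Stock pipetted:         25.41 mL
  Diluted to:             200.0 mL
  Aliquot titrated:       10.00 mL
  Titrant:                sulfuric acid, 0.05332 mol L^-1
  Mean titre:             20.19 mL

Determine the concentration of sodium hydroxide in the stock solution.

1.695 mol/L

2 NaOH + H2SO4 → Na2SO4 + 2 H2O
n(H2SO4) = 0.02019 × 0.05332 = 1.077 × 10^-3 mol
From the 2:1 ratio, n(NaOH) in the aliquot = 2/1 × 1.077 × 10^-3 = 2.153 × 10^-3 mol
[NaOH]_dilute = 2.153 × 10^-3 / 0.01000 = 0.2153 mol/L
Dilution factor = 200.0 / 25.41 = 7.871
[NaOH]_stock = 0.2153 × 7.871 = 1.695 mol/L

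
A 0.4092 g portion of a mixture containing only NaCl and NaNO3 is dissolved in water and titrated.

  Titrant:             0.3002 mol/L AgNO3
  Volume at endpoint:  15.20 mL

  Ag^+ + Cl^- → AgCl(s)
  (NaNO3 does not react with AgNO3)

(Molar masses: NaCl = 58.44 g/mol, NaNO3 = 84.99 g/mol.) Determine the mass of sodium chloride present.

n(AgNO3) = 0.01520 × 0.3002 = 4.563 × 10^-3 mol
Let x = n(NaCl), y = n(NaNO3).
Titrant: 1x = 4.563 × 10^-3;  mass: 58.44x + 84.99y = 0.4092
Solving, x = 4.563 × 10^-3 mol, y = 1.677 × 10^-3 mol
mass of NaCl = 4.563 × 10^-3 × 58.44 = 0.2667 g

0.2667 g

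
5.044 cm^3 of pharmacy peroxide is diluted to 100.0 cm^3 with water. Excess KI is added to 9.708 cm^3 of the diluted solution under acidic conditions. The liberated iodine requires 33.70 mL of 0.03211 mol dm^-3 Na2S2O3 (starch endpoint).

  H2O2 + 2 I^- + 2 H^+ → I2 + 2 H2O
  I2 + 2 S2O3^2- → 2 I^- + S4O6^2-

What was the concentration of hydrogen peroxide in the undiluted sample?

1.105 mol/L

n(S2O3^2-) = 0.03370 × 0.03211 = 1.082 × 10^-3 mol
n(I2) = n(S2O3^2-)/2 = 5.411 × 10^-4 mol
n(H2O2) in the aliquot = 5.411 × 10^-4 mol (1:1 ratio)
[H2O2]_dilute = 5.411 × 10^-4 / 0.009708 = 0.05573 mol/L
[H2O2]_original = 0.05573 × 100.0/5.044 = 1.105 mol/L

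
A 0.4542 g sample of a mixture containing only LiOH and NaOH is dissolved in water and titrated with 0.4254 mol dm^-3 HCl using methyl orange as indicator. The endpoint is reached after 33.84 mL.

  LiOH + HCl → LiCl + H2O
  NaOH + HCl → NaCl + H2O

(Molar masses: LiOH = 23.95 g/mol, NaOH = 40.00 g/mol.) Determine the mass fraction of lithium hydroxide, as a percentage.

n(HCl) = 0.03384 × 0.4254 = 0.01440 mol
Let x = n(LiOH), y = n(NaOH).
Titrant: 1x + 1y = 0.01440;  mass: 23.95x + 40.00y = 0.4542
Solving, x = 7.578 × 10^-3 mol, y = 6.818 × 10^-3 mol
mass of LiOH = 7.578 × 10^-3 × 23.95 = 0.1815 g
% LiOH = 0.1815 / 0.4542 × 100 = 39.96 %

39.96 %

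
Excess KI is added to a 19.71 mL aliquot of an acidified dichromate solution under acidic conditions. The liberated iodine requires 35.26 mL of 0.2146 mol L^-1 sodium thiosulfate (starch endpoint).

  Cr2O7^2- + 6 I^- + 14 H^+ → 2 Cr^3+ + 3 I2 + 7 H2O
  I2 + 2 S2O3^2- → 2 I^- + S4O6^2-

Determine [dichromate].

0.06398 mol/L

n(S2O3^2-) = 0.03526 × 0.2146 = 7.567 × 10^-3 mol
n(I2) = n(S2O3^2-)/2 = 3.783 × 10^-3 mol
From the 1:3 ratio, n(Cr2O7^2-) in the aliquot = 1/3 × 3.783 × 10^-3 = 1.261 × 10^-3 mol
[Cr2O7^2-] = 1.261 × 10^-3 / 0.01971 = 0.06398 mol/L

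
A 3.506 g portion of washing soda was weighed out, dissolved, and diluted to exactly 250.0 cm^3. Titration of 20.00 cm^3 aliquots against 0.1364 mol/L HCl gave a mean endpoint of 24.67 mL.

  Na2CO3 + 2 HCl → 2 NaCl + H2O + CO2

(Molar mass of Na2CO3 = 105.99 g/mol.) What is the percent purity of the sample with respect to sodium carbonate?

63.58 %

n(HCl) per titration = 0.02467 × 0.1364 = 3.365 × 10^-3 mol
From the 1:2 ratio, n(Na2CO3) in each aliquot = 1/2 × 3.365 × 10^-3 = 1.682 × 10^-3 mol
n(Na2CO3) in the whole flask = 1.682 × 10^-3 × 250.0/20.00 = 0.02103 mol
mass of Na2CO3 = 0.02103 × 105.99 = 2.229 g
% Na2CO3 = 2.229 / 3.506 × 100 = 63.58 %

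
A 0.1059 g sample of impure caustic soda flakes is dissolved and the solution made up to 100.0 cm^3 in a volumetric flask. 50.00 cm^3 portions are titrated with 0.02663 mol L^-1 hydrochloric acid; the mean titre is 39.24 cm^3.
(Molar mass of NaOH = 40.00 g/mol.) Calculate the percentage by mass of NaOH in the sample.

78.94 %

NaOH + HCl → NaCl + H2O
n(HCl) per titration = 0.03924 × 0.02663 = 1.045 × 10^-3 mol
n(NaOH) in each aliquot = 1.045 × 10^-3 mol (1:1 ratio)
n(NaOH) in the whole flask = 1.045 × 10^-3 × 100.0/50.00 = 2.090 × 10^-3 mol
mass of NaOH = 2.090 × 10^-3 × 40.00 = 0.08360 g
% NaOH = 0.08360 / 0.1059 × 100 = 78.94 %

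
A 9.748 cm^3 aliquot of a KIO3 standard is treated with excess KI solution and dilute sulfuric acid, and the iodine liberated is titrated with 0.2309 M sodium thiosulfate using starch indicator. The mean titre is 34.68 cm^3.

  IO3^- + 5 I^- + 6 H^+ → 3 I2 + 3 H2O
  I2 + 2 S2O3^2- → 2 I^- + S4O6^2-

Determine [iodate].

n(S2O3^2-) = 0.03468 × 0.2309 = 8.008 × 10^-3 mol
n(I2) = n(S2O3^2-)/2 = 4.004 × 10^-3 mol
From the 1:3 ratio, n(IO3^-) in the aliquot = 1/3 × 4.004 × 10^-3 = 1.335 × 10^-3 mol
[IO3^-] = 1.335 × 10^-3 / 0.009748 = 0.1369 mol/L

0.1369 M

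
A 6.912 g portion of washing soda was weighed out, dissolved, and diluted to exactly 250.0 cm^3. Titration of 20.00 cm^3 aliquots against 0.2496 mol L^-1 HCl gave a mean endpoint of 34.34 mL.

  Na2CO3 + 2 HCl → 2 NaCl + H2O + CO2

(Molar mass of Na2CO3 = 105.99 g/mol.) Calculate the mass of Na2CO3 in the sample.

5.678 g

n(HCl) per titration = 0.03434 × 0.2496 = 8.571 × 10^-3 mol
From the 1:2 ratio, n(Na2CO3) in each aliquot = 1/2 × 8.571 × 10^-3 = 4.286 × 10^-3 mol
n(Na2CO3) in the whole flask = 4.286 × 10^-3 × 250.0/20.00 = 0.05357 mol
mass of Na2CO3 = 0.05357 × 105.99 = 5.678 g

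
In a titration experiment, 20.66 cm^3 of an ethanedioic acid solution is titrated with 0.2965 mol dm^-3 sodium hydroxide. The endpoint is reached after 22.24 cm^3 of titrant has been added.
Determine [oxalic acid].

H2C2O4 + 2 NaOH → Na2C2O4 + 2 H2O
n(NaOH) = 0.02224 L × 0.2965 mol/L = 6.594 × 10^-3 mol
From the 1:2 mole ratio, n(H2C2O4) = 1/2 × 6.594 × 10^-3 = 3.297 × 10^-3 mol
[H2C2O4] = 3.297 × 10^-3 mol / 0.02066 L = 0.1596 mol/L

0.1596 mol/L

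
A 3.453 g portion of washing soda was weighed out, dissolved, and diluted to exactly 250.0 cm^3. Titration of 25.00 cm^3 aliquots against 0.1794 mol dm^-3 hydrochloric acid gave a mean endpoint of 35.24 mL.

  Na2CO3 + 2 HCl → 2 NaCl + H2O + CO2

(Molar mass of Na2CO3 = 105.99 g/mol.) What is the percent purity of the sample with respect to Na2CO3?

97.03 %

n(HCl) per titration = 0.03524 × 0.1794 = 6.322 × 10^-3 mol
From the 1:2 ratio, n(Na2CO3) in each aliquot = 1/2 × 6.322 × 10^-3 = 3.161 × 10^-3 mol
n(Na2CO3) in the whole flask = 3.161 × 10^-3 × 250.0/25.00 = 0.03161 mol
mass of Na2CO3 = 0.03161 × 105.99 = 3.350 g
% Na2CO3 = 3.350 / 3.453 × 100 = 97.03 %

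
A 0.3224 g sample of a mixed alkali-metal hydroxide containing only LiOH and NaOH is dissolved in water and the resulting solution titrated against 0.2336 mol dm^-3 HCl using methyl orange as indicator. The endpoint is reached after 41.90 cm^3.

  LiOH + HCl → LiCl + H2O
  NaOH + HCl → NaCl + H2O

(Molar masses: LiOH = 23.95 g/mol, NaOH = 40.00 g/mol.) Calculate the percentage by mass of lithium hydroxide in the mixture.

n(HCl) = 0.04190 × 0.2336 = 9.788 × 10^-3 mol
Let x = n(LiOH), y = n(NaOH).
Titrant: 1x + 1y = 9.788 × 10^-3;  mass: 23.95x + 40.00y = 0.3224
Solving, x = 4.306 × 10^-3 mol, y = 5.482 × 10^-3 mol
mass of LiOH = 4.306 × 10^-3 × 23.95 = 0.1031 g
% LiOH = 0.1031 / 0.3224 × 100 = 31.99 %

31.99 %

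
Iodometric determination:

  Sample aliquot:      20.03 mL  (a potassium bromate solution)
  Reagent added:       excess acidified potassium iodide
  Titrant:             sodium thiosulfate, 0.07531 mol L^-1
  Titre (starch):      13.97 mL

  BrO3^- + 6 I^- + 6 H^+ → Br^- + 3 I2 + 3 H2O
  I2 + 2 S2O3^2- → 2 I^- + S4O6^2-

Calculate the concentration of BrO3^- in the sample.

n(S2O3^2-) = 0.01397 × 0.07531 = 1.052 × 10^-3 mol
n(I2) = n(S2O3^2-)/2 = 5.260 × 10^-4 mol
From the 1:3 ratio, n(BrO3^-) in the aliquot = 1/3 × 5.260 × 10^-4 = 1.753 × 10^-4 mol
[BrO3^-] = 1.753 × 10^-4 / 0.02003 = 0.008754 mol/L

0.008754 mol/L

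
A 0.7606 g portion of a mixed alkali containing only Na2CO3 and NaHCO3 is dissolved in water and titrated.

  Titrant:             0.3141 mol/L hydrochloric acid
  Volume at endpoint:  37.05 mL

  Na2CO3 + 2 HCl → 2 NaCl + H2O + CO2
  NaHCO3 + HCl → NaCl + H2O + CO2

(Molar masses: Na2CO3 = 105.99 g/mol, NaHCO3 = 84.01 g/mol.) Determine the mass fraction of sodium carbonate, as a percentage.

n(HCl) = 0.03705 × 0.3141 = 0.01164 mol
Let x = n(Na2CO3), y = n(NaHCO3).
Titrant: 2x + 1y = 0.01164;  mass: 105.99x + 84.01y = 0.7606
Solving, x = 3.499 × 10^-3 mol, y = 4.639 × 10^-3 mol
mass of Na2CO3 = 3.499 × 10^-3 × 105.99 = 0.3709 g
% Na2CO3 = 0.3709 / 0.7606 × 100 = 48.76 %

48.76 %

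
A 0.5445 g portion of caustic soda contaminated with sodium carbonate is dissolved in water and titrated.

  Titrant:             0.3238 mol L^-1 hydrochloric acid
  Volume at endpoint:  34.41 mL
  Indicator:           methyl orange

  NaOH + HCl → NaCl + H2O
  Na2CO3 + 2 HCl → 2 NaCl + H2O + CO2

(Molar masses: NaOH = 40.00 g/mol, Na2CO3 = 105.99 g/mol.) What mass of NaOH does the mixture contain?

n(HCl) = 0.03441 × 0.3238 = 0.01114 mol
Let x = n(NaOH), y = n(Na2CO3).
Titrant: 1x + 2y = 0.01114;  mass: 40.00x + 105.99y = 0.5445
Solving, x = 3.537 × 10^-3 mol, y = 3.802 × 10^-3 mol
mass of NaOH = 3.537 × 10^-3 × 40.00 = 0.1415 g

0.1415 g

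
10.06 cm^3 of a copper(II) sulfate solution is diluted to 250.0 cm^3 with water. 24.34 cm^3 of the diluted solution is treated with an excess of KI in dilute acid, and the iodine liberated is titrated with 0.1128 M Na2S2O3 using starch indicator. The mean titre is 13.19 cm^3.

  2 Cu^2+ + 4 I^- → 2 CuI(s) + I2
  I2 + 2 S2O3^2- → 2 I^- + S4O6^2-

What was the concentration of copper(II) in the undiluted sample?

n(S2O3^2-) = 0.01319 × 0.1128 = 1.488 × 10^-3 mol
n(I2) = n(S2O3^2-)/2 = 7.439 × 10^-4 mol
From the 2:1 ratio, n(Cu2+) in the aliquot = 2/1 × 7.439 × 10^-4 = 1.488 × 10^-3 mol
[Cu2+]_dilute = 1.488 × 10^-3 / 0.02434 = 0.06113 mol/L
[Cu2+]_original = 0.06113 × 250.0/10.06 = 1.519 mol/L

1.519 M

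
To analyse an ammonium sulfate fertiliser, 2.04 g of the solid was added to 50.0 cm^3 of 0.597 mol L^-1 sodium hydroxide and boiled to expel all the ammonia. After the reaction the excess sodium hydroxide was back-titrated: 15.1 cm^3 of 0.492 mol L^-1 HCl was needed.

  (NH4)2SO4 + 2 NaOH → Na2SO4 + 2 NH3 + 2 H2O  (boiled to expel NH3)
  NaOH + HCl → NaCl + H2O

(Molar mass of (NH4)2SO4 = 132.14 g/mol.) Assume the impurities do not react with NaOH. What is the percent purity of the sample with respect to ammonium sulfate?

72.6 %

n(NaOH) added = 0.0500 × 0.597 = 0.0298 mol
n(HCl) used in back-titration = 0.0151 × 0.492 = 7.43 × 10^-3 mol
n(NaOH) left over = 7.43 × 10^-3 mol (1:1 ratio)
n(NaOH) consumed by analyte = 0.0298 − 7.43 × 10^-3 = 0.0224 mol
From the 1:2 ratio, n((NH4)2SO4) = 1/2 × 0.0224 = 0.0112 mol
mass of (NH4)2SO4 = 0.0112 × 132.14 = 1.48 g
% (NH4)2SO4 = 1.48 / 2.04 × 100 = 72.6 %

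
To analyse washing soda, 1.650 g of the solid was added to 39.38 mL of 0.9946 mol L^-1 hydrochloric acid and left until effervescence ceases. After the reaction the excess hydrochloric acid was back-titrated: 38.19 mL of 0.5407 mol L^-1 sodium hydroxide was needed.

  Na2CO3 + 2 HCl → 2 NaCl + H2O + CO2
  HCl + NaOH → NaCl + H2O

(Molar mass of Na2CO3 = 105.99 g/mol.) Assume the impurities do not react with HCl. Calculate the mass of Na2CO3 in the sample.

0.9814 g

n(HCl) added = 0.03938 × 0.9946 = 0.03917 mol
n(NaOH) used in back-titration = 0.03819 × 0.5407 = 0.02065 mol
n(HCl) left over = 0.02065 mol (1:1 ratio)
n(HCl) consumed by analyte = 0.03917 − 0.02065 = 0.01852 mol
From the 1:2 ratio, n(Na2CO3) = 1/2 × 0.01852 = 9.259 × 10^-3 mol
mass of Na2CO3 = 9.259 × 10^-3 × 105.99 = 0.9814 g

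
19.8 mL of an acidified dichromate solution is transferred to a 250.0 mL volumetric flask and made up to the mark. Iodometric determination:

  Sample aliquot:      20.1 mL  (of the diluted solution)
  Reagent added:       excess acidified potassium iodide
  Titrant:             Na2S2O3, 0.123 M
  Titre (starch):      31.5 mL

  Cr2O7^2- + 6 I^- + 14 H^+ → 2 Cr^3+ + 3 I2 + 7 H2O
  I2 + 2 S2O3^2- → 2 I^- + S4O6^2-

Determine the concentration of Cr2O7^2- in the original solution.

0.406 M

n(S2O3^2-) = 0.0315 × 0.123 = 3.87 × 10^-3 mol
n(I2) = n(S2O3^2-)/2 = 1.94 × 10^-3 mol
From the 1:3 ratio, n(Cr2O7^2-) in the aliquot = 1/3 × 1.94 × 10^-3 = 6.46 × 10^-4 mol
[Cr2O7^2-]_dilute = 6.46 × 10^-4 / 0.0201 = 0.0321 mol/L
[Cr2O7^2-]_original = 0.0321 × 250.0/19.8 = 0.406 mol/L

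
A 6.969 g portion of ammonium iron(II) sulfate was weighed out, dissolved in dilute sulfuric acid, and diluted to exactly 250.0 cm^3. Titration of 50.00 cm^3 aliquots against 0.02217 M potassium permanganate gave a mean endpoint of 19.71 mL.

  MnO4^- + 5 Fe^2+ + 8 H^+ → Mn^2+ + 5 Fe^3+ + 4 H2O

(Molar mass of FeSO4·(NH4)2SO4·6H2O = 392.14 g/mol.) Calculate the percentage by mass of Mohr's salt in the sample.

n(KMnO4) per titration = 0.01971 × 0.02217 = 4.370 × 10^-4 mol
From the 5:1 ratio, n(FeSO4·(NH4)2SO4·6H2O) in each aliquot = 5/1 × 4.370 × 10^-4 = 2.185 × 10^-3 mol
n(FeSO4·(NH4)2SO4·6H2O) in the whole flask = 2.185 × 10^-3 × 250.0/50.00 = 0.01092 mol
mass of FeSO4·(NH4)2SO4·6H2O = 0.01092 × 392.14 = 4.284 g
% FeSO4·(NH4)2SO4·6H2O = 4.284 / 6.969 × 100 = 61.47 %

61.47 %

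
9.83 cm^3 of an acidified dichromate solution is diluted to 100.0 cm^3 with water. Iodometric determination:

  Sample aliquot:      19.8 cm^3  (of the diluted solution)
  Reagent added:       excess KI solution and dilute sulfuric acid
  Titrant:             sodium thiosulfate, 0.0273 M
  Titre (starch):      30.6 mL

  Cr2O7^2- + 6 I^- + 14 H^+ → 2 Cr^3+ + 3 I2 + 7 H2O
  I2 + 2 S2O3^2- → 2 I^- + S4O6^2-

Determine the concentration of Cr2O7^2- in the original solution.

n(S2O3^2-) = 0.0306 × 0.0273 = 8.35 × 10^-4 mol
n(I2) = n(S2O3^2-)/2 = 4.18 × 10^-4 mol
From the 1:3 ratio, n(Cr2O7^2-) in the aliquot = 1/3 × 4.18 × 10^-4 = 1.39 × 10^-4 mol
[Cr2O7^2-]_dilute = 1.39 × 10^-4 / 0.0198 = 0.00703 mol/L
[Cr2O7^2-]_original = 0.00703 × 100.0/9.83 = 0.0715 mol/L

0.0715 M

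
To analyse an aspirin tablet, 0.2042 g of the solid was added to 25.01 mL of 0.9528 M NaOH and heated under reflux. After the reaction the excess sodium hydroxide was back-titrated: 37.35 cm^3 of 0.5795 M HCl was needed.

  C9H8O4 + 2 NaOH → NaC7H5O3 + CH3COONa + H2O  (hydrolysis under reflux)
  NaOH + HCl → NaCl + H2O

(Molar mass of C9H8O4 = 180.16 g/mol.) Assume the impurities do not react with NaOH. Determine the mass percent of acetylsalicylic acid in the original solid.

96.40 %

n(NaOH) added = 0.02501 × 0.9528 = 0.02383 mol
n(HCl) used in back-titration = 0.03735 × 0.5795 = 0.02164 mol
n(NaOH) left over = 0.02164 mol (1:1 ratio)
n(NaOH) consumed by analyte = 0.02383 − 0.02164 = 2.185 × 10^-3 mol
From the 1:2 ratio, n(C9H8O4) = 1/2 × 2.185 × 10^-3 = 1.093 × 10^-3 mol
mass of C9H8O4 = 1.093 × 10^-3 × 180.16 = 0.1968 g
% C9H8O4 = 0.1968 / 0.2042 × 100 = 96.40 %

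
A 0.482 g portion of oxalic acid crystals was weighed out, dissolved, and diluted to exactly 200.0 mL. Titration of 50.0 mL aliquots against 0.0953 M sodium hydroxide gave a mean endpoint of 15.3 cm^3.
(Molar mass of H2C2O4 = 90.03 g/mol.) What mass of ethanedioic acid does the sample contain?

H2C2O4 + 2 NaOH → Na2C2O4 + 2 H2O
n(NaOH) per titration = 0.0153 × 0.0953 = 1.46 × 10^-3 mol
From the 1:2 ratio, n(H2C2O4) in each aliquot = 1/2 × 1.46 × 10^-3 = 7.29 × 10^-4 mol
n(H2C2O4) in the whole flask = 7.29 × 10^-4 × 200.0/50.0 = 2.92 × 10^-3 mol
mass of H2C2O4 = 2.92 × 10^-3 × 90.03 = 0.263 g

0.263 g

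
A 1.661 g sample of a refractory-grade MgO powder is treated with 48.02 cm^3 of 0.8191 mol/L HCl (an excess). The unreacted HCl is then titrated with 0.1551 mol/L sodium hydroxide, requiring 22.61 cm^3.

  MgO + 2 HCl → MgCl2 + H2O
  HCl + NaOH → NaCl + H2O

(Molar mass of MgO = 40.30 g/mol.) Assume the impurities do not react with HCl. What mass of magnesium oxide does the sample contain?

0.7219 g

n(HCl) added = 0.04802 × 0.8191 = 0.03933 mol
n(NaOH) used in back-titration = 0.02261 × 0.1551 = 3.507 × 10^-3 mol
n(HCl) left over = 3.507 × 10^-3 mol (1:1 ratio)
n(HCl) consumed by analyte = 0.03933 − 3.507 × 10^-3 = 0.03583 mol
From the 1:2 ratio, n(MgO) = 1/2 × 0.03583 = 0.01791 mol
mass of MgO = 0.01791 × 40.30 = 0.7219 g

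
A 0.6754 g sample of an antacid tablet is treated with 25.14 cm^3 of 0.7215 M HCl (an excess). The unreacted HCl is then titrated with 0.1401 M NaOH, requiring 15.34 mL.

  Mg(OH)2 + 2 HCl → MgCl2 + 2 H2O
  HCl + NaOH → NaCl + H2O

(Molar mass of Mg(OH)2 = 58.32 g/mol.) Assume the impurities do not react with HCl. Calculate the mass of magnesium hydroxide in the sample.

n(HCl) added = 0.02514 × 0.7215 = 0.01814 mol
n(NaOH) used in back-titration = 0.01534 × 0.1401 = 2.149 × 10^-3 mol
n(HCl) left over = 2.149 × 10^-3 mol (1:1 ratio)
n(HCl) consumed by analyte = 0.01814 − 2.149 × 10^-3 = 0.01599 mol
From the 1:2 ratio, n(Mg(OH)2) = 1/2 × 0.01599 = 7.995 × 10^-3 mol
mass of Mg(OH)2 = 7.995 × 10^-3 × 58.32 = 0.4663 g

0.4663 g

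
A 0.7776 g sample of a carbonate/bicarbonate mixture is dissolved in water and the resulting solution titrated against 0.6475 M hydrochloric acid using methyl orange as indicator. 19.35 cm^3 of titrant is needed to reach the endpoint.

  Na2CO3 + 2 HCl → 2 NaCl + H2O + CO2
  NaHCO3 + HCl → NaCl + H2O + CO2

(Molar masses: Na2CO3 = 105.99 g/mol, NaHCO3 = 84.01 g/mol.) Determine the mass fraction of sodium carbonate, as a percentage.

n(HCl) = 0.01935 × 0.6475 = 0.01253 mol
Let x = n(Na2CO3), y = n(NaHCO3).
Titrant: 2x + 1y = 0.01253;  mass: 105.99x + 84.01y = 0.7776
Solving, x = 4.433 × 10^-3 mol, y = 3.663 × 10^-3 mol
mass of Na2CO3 = 4.433 × 10^-3 × 105.99 = 0.4698 g
% Na2CO3 = 0.4698 / 0.7776 × 100 = 60.42 %

60.42 %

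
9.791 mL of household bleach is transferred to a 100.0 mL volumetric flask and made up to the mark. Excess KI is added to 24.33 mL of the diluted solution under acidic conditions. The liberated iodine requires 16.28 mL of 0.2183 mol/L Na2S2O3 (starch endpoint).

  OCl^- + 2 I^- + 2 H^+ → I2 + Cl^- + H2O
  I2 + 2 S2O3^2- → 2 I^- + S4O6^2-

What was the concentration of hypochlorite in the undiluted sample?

n(S2O3^2-) = 0.01628 × 0.2183 = 3.554 × 10^-3 mol
n(I2) = n(S2O3^2-)/2 = 1.777 × 10^-3 mol
n(OCl^-) in the aliquot = 1.777 × 10^-3 mol (1:1 ratio)
[OCl^-]_dilute = 1.777 × 10^-3 / 0.02433 = 0.07304 mol/L
[OCl^-]_original = 0.07304 × 100.0/9.791 = 0.7459 mol/L

0.7459 mol/L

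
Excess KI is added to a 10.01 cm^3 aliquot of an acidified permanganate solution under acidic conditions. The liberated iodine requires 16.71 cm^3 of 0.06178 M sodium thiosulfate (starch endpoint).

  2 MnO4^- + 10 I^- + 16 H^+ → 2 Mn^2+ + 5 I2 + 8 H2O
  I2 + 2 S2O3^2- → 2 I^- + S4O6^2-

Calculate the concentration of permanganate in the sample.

0.02063 M

n(S2O3^2-) = 0.01671 × 0.06178 = 1.032 × 10^-3 mol
n(I2) = n(S2O3^2-)/2 = 5.162 × 10^-4 mol
From the 2:5 ratio, n(MnO4^-) in the aliquot = 2/5 × 5.162 × 10^-4 = 2.065 × 10^-4 mol
[MnO4^-] = 2.065 × 10^-4 / 0.01001 = 0.02063 mol/L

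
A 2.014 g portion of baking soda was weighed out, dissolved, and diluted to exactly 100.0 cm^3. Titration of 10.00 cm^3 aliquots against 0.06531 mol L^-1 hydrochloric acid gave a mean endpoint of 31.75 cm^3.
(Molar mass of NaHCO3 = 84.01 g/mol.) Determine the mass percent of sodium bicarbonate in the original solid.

NaHCO3 + HCl → NaCl + H2O + CO2
n(HCl) per titration = 0.03175 × 0.06531 = 2.074 × 10^-3 mol
n(NaHCO3) in each aliquot = 2.074 × 10^-3 mol (1:1 ratio)
n(NaHCO3) in the whole flask = 2.074 × 10^-3 × 100.0/10.00 = 0.02074 mol
mass of NaHCO3 = 0.02074 × 84.01 = 1.742 g
% NaHCO3 = 1.742 / 2.014 × 100 = 86.50 %

86.50 %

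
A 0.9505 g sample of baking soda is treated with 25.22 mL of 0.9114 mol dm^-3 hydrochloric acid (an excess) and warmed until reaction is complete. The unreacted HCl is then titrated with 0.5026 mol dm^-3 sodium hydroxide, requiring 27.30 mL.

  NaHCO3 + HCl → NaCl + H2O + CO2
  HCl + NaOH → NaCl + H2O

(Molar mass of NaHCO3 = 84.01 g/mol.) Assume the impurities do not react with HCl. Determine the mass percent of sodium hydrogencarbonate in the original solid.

n(HCl) added = 0.02522 × 0.9114 = 0.02299 mol
n(NaOH) used in back-titration = 0.02730 × 0.5026 = 0.01372 mol
n(HCl) left over = 0.01372 mol (1:1 ratio)
n(HCl) consumed by analyte = 0.02299 − 0.01372 = 9.265 × 10^-3 mol
n(NaHCO3) = 9.265 × 10^-3 mol (1:1 ratio)
mass of NaHCO3 = 9.265 × 10^-3 × 84.01 = 0.7783 g
% NaHCO3 = 0.7783 / 0.9505 × 100 = 81.88 %

81.88 %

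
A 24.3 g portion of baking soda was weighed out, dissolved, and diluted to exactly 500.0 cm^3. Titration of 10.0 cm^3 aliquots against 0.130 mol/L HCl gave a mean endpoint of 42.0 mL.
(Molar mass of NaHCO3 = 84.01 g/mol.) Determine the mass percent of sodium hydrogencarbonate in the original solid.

NaHCO3 + HCl → NaCl + H2O + CO2
n(HCl) per titration = 0.0420 × 0.130 = 5.46 × 10^-3 mol
n(NaHCO3) in each aliquot = 5.46 × 10^-3 mol (1:1 ratio)
n(NaHCO3) in the whole flask = 5.46 × 10^-3 × 500.0/10.0 = 0.273 mol
mass of NaHCO3 = 0.273 × 84.01 = 22.9 g
% NaHCO3 = 22.9 / 24.3 × 100 = 94.4 %

94.4 %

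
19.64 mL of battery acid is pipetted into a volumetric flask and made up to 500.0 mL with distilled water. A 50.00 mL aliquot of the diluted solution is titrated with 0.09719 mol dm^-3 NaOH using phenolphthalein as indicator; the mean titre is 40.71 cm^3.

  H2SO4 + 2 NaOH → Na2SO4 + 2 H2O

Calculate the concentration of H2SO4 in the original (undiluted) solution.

n(NaOH) = 0.04071 × 0.09719 = 3.957 × 10^-3 mol
From the 1:2 ratio, n(H2SO4) in the aliquot = 1/2 × 3.957 × 10^-3 = 1.978 × 10^-3 mol
[H2SO4]_dilute = 1.978 × 10^-3 / 0.05000 = 0.03957 mol/L
Dilution factor = 500.0 / 19.64 = 25.46
[H2SO4]_stock = 0.03957 × 25.46 = 1.007 mol/L

1.007 mol/L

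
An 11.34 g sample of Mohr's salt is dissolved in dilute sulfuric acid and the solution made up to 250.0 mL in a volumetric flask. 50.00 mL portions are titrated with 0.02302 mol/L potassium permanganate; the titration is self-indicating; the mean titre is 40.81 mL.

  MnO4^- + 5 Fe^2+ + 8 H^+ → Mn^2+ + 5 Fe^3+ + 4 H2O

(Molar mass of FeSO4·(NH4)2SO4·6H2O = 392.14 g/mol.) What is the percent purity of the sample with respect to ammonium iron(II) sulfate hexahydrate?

n(KMnO4) per titration = 0.04081 × 0.02302 = 9.394 × 10^-4 mol
From the 5:1 ratio, n(FeSO4·(NH4)2SO4·6H2O) in each aliquot = 5/1 × 9.394 × 10^-4 = 4.697 × 10^-3 mol
n(FeSO4·(NH4)2SO4·6H2O) in the whole flask = 4.697 × 10^-3 × 250.0/50.00 = 0.02349 mol
mass of FeSO4·(NH4)2SO4·6H2O = 0.02349 × 392.14 = 9.210 g
% FeSO4·(NH4)2SO4·6H2O = 9.210 / 11.34 × 100 = 81.22 %

81.22 %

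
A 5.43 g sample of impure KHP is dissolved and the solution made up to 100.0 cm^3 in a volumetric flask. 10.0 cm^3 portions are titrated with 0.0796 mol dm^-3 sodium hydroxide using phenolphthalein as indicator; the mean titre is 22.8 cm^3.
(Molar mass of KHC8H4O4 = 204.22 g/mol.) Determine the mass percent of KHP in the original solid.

68.3 %

KHC8H4O4 + NaOH → KNaC8H4O4 + H2O
n(NaOH) per titration = 0.0228 × 0.0796 = 1.81 × 10^-3 mol
n(KHC8H4O4) in each aliquot = 1.81 × 10^-3 mol (1:1 ratio)
n(KHC8H4O4) in the whole flask = 1.81 × 10^-3 × 100.0/10.0 = 0.0181 mol
mass of KHC8H4O4 = 0.0181 × 204.22 = 3.71 g
% KHC8H4O4 = 3.71 / 5.43 × 100 = 68.3 %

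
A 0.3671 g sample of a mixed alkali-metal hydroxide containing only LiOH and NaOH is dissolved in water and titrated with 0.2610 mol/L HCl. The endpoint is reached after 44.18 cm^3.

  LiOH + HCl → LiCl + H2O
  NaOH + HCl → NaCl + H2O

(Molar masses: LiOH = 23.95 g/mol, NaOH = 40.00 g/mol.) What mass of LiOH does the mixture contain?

0.1405 g

n(HCl) = 0.04418 × 0.2610 = 0.01153 mol
Let x = n(LiOH), y = n(NaOH).
Titrant: 1x + 1y = 0.01153;  mass: 23.95x + 40.00y = 0.3671
Solving, x = 5.865 × 10^-3 mol, y = 5.666 × 10^-3 mol
mass of LiOH = 5.865 × 10^-3 × 23.95 = 0.1405 g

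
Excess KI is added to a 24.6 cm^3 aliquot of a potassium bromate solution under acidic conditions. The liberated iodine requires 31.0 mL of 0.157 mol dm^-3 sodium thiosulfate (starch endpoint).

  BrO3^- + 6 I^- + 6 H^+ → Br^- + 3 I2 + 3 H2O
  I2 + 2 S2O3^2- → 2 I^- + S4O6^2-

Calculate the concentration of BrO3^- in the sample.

n(S2O3^2-) = 0.0310 × 0.157 = 4.87 × 10^-3 mol
n(I2) = n(S2O3^2-)/2 = 2.43 × 10^-3 mol
From the 1:3 ratio, n(BrO3^-) in the aliquot = 1/3 × 2.43 × 10^-3 = 8.11 × 10^-4 mol
[BrO3^-] = 8.11 × 10^-4 / 0.0246 = 0.0330 mol/L

0.0330 mol/L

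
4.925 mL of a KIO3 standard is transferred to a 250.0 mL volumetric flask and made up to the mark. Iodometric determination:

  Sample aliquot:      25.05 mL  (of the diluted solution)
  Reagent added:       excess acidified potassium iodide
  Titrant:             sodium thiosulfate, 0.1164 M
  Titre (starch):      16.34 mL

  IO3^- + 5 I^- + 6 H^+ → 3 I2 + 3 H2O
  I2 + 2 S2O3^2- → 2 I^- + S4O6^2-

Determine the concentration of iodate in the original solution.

n(S2O3^2-) = 0.01634 × 0.1164 = 1.902 × 10^-3 mol
n(I2) = n(S2O3^2-)/2 = 9.510 × 10^-4 mol
From the 1:3 ratio, n(IO3^-) in the aliquot = 1/3 × 9.510 × 10^-4 = 3.170 × 10^-4 mol
[IO3^-]_dilute = 3.170 × 10^-4 / 0.02505 = 0.01265 mol/L
[IO3^-]_original = 0.01265 × 250.0/4.925 = 0.6424 mol/L

0.6424 M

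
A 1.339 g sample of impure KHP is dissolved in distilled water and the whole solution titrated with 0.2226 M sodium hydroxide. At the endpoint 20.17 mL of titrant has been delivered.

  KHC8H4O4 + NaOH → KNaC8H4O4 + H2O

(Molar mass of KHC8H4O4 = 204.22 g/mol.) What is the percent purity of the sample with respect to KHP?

n(NaOH) = 0.02017 L × 0.2226 mol/L = 4.490 × 10^-3 mol
n(KHC8H4O4) = 4.490 × 10^-3 mol (1:1 ratio)
mass of KHC8H4O4 = 4.490 × 10^-3 × 204.22 g/mol = 0.9169 g
% KHC8H4O4 = 0.9169 / 1.339 × 100 = 68.48 %

68.48 %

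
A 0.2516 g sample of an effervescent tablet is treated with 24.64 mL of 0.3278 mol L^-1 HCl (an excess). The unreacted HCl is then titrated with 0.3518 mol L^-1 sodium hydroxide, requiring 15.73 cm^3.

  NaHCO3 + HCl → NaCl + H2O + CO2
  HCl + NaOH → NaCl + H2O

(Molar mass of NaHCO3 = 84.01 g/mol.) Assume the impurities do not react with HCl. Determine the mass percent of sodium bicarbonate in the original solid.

84.92 %

n(HCl) added = 0.02464 × 0.3278 = 8.077 × 10^-3 mol
n(NaOH) used in back-titration = 0.01573 × 0.3518 = 5.534 × 10^-3 mol
n(HCl) left over = 5.534 × 10^-3 mol (1:1 ratio)
n(HCl) consumed by analyte = 8.077 × 10^-3 − 5.534 × 10^-3 = 2.543 × 10^-3 mol
n(NaHCO3) = 2.543 × 10^-3 mol (1:1 ratio)
mass of NaHCO3 = 2.543 × 10^-3 × 84.01 = 0.2137 g
% NaHCO3 = 0.2137 / 0.2516 × 100 = 84.92 %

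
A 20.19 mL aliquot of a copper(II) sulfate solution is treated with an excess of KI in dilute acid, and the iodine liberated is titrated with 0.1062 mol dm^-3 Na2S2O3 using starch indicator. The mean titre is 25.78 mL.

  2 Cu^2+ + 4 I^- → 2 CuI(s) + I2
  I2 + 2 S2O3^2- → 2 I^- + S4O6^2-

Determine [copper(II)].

0.1356 mol/L

n(S2O3^2-) = 0.02578 × 0.1062 = 2.738 × 10^-3 mol
n(I2) = n(S2O3^2-)/2 = 1.369 × 10^-3 mol
From the 2:1 ratio, n(Cu2+) in the aliquot = 2/1 × 1.369 × 10^-3 = 2.738 × 10^-3 mol
[Cu2+] = 2.738 × 10^-3 / 0.02019 = 0.1356 mol/L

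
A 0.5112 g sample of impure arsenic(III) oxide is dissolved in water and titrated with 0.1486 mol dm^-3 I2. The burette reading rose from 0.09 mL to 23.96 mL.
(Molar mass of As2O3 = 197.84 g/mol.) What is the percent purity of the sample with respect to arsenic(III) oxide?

As2O3 + 2 I2 + 2 H2O → As2O5 + 4 HI
n(I2) = 0.02387 L × 0.1486 mol/L = 3.547 × 10^-3 mol
From the 1:2 ratio, n(As2O3) = 1/2 × 3.547 × 10^-3 = 1.774 × 10^-3 mol
mass of As2O3 = 1.774 × 10^-3 × 197.84 g/mol = 0.3509 g
% As2O3 = 0.3509 / 0.5112 × 100 = 68.64 %

68.64 %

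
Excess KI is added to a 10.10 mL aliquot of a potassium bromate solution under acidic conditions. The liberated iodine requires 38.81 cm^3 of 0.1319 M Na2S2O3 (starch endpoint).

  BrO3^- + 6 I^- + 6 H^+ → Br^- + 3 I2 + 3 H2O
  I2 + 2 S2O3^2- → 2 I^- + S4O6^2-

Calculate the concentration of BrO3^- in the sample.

n(S2O3^2-) = 0.03881 × 0.1319 = 5.119 × 10^-3 mol
n(I2) = n(S2O3^2-)/2 = 2.560 × 10^-3 mol
From the 1:3 ratio, n(BrO3^-) in the aliquot = 1/3 × 2.560 × 10^-3 = 8.532 × 10^-4 mol
[BrO3^-] = 8.532 × 10^-4 / 0.01010 = 0.08447 mol/L

0.08447 M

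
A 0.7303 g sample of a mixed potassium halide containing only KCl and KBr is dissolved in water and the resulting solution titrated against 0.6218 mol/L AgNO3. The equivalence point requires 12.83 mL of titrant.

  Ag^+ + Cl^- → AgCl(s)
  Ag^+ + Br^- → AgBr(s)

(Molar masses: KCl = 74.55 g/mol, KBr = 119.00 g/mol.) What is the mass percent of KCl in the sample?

n(AgNO3) = 0.01283 × 0.6218 = 7.978 × 10^-3 mol
Let x = n(KCl), y = n(KBr).
Titrant: 1x + 1y = 7.978 × 10^-3;  mass: 74.55x + 119.00y = 0.7303
Solving, x = 4.928 × 10^-3 mol, y = 3.050 × 10^-3 mol
mass of KCl = 4.928 × 10^-3 × 74.55 = 0.3674 g
% KCl = 0.3674 / 0.7303 × 100 = 50.30 %

50.30 %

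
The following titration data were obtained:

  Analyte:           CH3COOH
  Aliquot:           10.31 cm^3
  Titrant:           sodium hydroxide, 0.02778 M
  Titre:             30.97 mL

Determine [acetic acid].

CH3COOH + NaOH → CH3COONa + H2O
n(NaOH) = 0.03097 L × 0.02778 mol/L = 8.603 × 10^-4 mol
n(CH3COOH) = 8.603 × 10^-4 mol (1:1 mole ratio)
[CH3COOH] = 8.603 × 10^-4 mol / 0.01031 L = 0.08345 mol/L

0.08345 M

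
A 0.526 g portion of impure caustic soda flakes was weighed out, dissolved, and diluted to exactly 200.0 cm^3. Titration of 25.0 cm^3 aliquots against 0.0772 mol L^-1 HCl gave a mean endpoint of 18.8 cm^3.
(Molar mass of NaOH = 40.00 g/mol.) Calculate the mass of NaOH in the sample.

NaOH + HCl → NaCl + H2O
n(HCl) per titration = 0.0188 × 0.0772 = 1.45 × 10^-3 mol
n(NaOH) in each aliquot = 1.45 × 10^-3 mol (1:1 ratio)
n(NaOH) in the whole flask = 1.45 × 10^-3 × 200.0/25.0 = 0.0116 mol
mass of NaOH = 0.0116 × 40.00 = 0.464 g

0.464 g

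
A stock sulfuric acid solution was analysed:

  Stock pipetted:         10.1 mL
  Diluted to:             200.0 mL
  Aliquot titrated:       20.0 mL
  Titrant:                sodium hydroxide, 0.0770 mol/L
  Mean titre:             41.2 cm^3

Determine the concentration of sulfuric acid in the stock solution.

1.57 mol/L

H2SO4 + 2 NaOH → Na2SO4 + 2 H2O
n(NaOH) = 0.0412 × 0.0770 = 3.17 × 10^-3 mol
From the 1:2 ratio, n(H2SO4) in the aliquot = 1/2 × 3.17 × 10^-3 = 1.59 × 10^-3 mol
[H2SO4]_dilute = 1.59 × 10^-3 / 0.0200 = 0.0793 mol/L
Dilution factor = 200.0 / 10.1 = 19.80
[H2SO4]_stock = 0.0793 × 19.80 = 1.57 mol/L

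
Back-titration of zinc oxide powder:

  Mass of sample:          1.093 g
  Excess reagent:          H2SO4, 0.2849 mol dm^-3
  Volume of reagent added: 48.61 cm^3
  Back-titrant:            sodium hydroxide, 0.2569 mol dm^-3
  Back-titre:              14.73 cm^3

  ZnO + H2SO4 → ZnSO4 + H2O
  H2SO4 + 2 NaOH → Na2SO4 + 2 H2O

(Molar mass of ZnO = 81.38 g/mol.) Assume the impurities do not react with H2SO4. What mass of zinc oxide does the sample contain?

n(H2SO4) added = 0.04861 × 0.2849 = 0.01385 mol
n(NaOH) used in back-titration = 0.01473 × 0.2569 = 3.784 × 10^-3 mol
From the 1:2 ratio, n(H2SO4) left over = 1/2 × 3.784 × 10^-3 = 1.892 × 10^-3 mol
n(H2SO4) consumed by analyte = 0.01385 − 1.892 × 10^-3 = 0.01196 mol
n(ZnO) = 0.01196 mol (1:1 ratio)
mass of ZnO = 0.01196 × 81.38 = 0.9731 g

0.9731 g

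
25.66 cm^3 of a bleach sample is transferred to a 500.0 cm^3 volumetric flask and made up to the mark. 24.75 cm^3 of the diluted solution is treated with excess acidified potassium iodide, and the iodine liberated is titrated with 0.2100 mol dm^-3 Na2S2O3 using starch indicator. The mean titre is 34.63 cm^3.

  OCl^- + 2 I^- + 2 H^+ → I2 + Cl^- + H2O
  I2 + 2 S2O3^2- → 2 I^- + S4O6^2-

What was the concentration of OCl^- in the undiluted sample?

n(S2O3^2-) = 0.03463 × 0.2100 = 7.272 × 10^-3 mol
n(I2) = n(S2O3^2-)/2 = 3.636 × 10^-3 mol
n(OCl^-) in the aliquot = 3.636 × 10^-3 mol (1:1 ratio)
[OCl^-]_dilute = 3.636 × 10^-3 / 0.02475 = 0.1469 mol/L
[OCl^-]_original = 0.1469 × 500.0/25.66 = 2.863 mol/L

2.863 mol/L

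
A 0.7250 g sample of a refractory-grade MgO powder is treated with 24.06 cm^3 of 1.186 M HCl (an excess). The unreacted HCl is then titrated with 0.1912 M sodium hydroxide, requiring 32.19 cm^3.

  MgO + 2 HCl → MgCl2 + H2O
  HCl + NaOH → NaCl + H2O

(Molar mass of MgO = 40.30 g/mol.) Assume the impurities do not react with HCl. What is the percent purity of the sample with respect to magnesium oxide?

n(HCl) added = 0.02406 × 1.186 = 0.02854 mol
n(NaOH) used in back-titration = 0.03219 × 0.1912 = 6.155 × 10^-3 mol
n(HCl) left over = 6.155 × 10^-3 mol (1:1 ratio)
n(HCl) consumed by analyte = 0.02854 − 6.155 × 10^-3 = 0.02238 mol
From the 1:2 ratio, n(MgO) = 1/2 × 0.02238 = 0.01119 mol
mass of MgO = 0.01119 × 40.30 = 0.4510 g
% MgO = 0.4510 / 0.7250 × 100 = 62.20 %

62.20 %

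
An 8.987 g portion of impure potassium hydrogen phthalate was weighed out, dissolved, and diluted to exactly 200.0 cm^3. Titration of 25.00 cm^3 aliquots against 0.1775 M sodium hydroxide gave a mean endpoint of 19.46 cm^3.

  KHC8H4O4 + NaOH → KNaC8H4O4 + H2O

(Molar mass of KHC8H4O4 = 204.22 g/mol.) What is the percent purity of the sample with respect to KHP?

n(NaOH) per titration = 0.01946 × 0.1775 = 3.454 × 10^-3 mol
n(KHC8H4O4) in each aliquot = 3.454 × 10^-3 mol (1:1 ratio)
n(KHC8H4O4) in the whole flask = 3.454 × 10^-3 × 200.0/25.00 = 0.02763 mol
mass of KHC8H4O4 = 0.02763 × 204.22 = 5.643 g
% KHC8H4O4 = 5.643 / 8.987 × 100 = 62.79 %

62.79 %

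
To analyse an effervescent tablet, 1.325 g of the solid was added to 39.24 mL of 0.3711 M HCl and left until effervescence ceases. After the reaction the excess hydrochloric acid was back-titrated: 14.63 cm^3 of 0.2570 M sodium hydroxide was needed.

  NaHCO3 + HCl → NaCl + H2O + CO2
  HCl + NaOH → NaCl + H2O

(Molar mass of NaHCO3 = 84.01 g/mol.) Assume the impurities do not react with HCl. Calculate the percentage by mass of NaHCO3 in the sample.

n(HCl) added = 0.03924 × 0.3711 = 0.01456 mol
n(NaOH) used in back-titration = 0.01463 × 0.2570 = 3.760 × 10^-3 mol
n(HCl) left over = 3.760 × 10^-3 mol (1:1 ratio)
n(HCl) consumed by analyte = 0.01456 − 3.760 × 10^-3 = 0.01080 mol
n(NaHCO3) = 0.01080 mol (1:1 ratio)
mass of NaHCO3 = 0.01080 × 84.01 = 0.9075 g
% NaHCO3 = 0.9075 / 1.325 × 100 = 68.49 %

68.49 %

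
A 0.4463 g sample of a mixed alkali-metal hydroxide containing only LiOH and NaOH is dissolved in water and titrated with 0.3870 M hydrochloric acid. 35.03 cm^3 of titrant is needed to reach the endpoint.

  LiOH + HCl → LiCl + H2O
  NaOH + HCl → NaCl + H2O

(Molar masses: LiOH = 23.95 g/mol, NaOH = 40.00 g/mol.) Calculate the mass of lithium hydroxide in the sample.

0.1432 g

n(HCl) = 0.03503 × 0.3870 = 0.01356 mol
Let x = n(LiOH), y = n(NaOH).
Titrant: 1x + 1y = 0.01356;  mass: 23.95x + 40.00y = 0.4463
Solving, x = 5.979 × 10^-3 mol, y = 7.578 × 10^-3 mol
mass of LiOH = 5.979 × 10^-3 × 23.95 = 0.1432 g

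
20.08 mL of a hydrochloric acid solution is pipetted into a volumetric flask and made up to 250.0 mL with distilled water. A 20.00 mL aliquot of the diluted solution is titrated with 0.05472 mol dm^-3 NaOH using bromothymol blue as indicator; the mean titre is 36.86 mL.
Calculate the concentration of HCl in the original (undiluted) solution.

HCl + NaOH → NaCl + H2O
n(NaOH) = 0.03686 × 0.05472 = 2.017 × 10^-3 mol
n(HCl) in the aliquot = 2.017 × 10^-3 mol (1:1 ratio)
[HCl]_dilute = 2.017 × 10^-3 / 0.02000 = 0.1008 mol/L
Dilution factor = 250.0 / 20.08 = 12.45
[HCl]_stock = 0.1008 × 12.45 = 1.256 mol/L

1.256 mol/L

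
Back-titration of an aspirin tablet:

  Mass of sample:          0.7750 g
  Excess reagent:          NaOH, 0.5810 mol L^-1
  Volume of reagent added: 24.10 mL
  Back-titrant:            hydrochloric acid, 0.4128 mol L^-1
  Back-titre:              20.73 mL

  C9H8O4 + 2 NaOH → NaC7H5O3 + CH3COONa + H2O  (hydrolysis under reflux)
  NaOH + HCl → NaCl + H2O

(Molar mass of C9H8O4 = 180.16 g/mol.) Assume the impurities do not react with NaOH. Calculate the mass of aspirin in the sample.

n(NaOH) added = 0.02410 × 0.5810 = 0.01400 mol
n(HCl) used in back-titration = 0.02073 × 0.4128 = 8.557 × 10^-3 mol
n(NaOH) left over = 8.557 × 10^-3 mol (1:1 ratio)
n(NaOH) consumed by analyte = 0.01400 − 8.557 × 10^-3 = 5.445 × 10^-3 mol
From the 1:2 ratio, n(C9H8O4) = 1/2 × 5.445 × 10^-3 = 2.722 × 10^-3 mol
mass of C9H8O4 = 2.722 × 10^-3 × 180.16 = 0.4905 g

0.4905 g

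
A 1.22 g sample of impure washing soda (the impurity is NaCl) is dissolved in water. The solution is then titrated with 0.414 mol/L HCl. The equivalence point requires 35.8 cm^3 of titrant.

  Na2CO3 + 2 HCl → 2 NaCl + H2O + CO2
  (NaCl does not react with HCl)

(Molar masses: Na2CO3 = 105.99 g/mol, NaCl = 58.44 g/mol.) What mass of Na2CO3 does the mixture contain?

n(HCl) = 0.0358 × 0.414 = 0.0148 mol
Let x = n(Na2CO3), y = n(NaCl).
Titrant: 2x = 0.0148;  mass: 105.99x + 58.44y = 1.22
Solving, x = 7.41 × 10^-3 mol, y = 7.44 × 10^-3 mol
mass of Na2CO3 = 7.41 × 10^-3 × 105.99 = 0.785 g

0.785 g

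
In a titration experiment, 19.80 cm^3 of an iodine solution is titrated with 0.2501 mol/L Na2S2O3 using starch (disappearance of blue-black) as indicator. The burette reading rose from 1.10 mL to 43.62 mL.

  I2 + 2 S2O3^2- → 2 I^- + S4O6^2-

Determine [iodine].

n(Na2S2O3) = 0.04252 L × 0.2501 mol/L = 0.01063 mol
From the 1:2 mole ratio, n(I2) = 1/2 × 0.01063 = 5.317 × 10^-3 mol
[I2] = 5.317 × 10^-3 mol / 0.01980 L = 0.2685 mol/L

0.2685 mol/L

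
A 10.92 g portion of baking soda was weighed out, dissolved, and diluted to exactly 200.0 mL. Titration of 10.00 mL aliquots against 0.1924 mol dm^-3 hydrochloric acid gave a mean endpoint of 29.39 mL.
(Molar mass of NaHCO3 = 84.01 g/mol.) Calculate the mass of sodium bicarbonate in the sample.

NaHCO3 + HCl → NaCl + H2O + CO2
n(HCl) per titration = 0.02939 × 0.1924 = 5.655 × 10^-3 mol
n(NaHCO3) in each aliquot = 5.655 × 10^-3 mol (1:1 ratio)
n(NaHCO3) in the whole flask = 5.655 × 10^-3 × 200.0/10.00 = 0.1131 mol
mass of NaHCO3 = 0.1131 × 84.01 = 9.501 g

9.501 g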